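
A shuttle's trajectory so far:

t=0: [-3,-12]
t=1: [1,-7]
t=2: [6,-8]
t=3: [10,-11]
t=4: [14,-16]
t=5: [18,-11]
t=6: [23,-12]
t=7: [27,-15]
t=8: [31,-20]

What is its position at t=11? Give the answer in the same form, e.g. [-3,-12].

Differencing gives [+4,+5], [+5,-1], [+4,-3], [+4,-5], [+4,+5], [+5,-1], [+4,-3], [+4,-5]. This is the pattern [+4,+5], [+5,-1], [+4,-3], [+4,-5] repeated.
step 9: apply [+4,+5] → [35,-15]
step 10: apply [+5,-1] → [40,-16]
step 11: apply [+4,-3] → [44,-19]

[44,-19]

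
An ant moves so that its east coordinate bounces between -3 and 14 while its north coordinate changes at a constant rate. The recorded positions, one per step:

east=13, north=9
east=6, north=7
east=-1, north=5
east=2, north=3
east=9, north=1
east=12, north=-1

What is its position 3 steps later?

east=3, north=-7

The east coordinate travels 7 per step and bounces off the walls at -3 and 14.
  step 6: 12 → 5
  step 7: 5 → -2
  step 8: -2 → 3
The north coordinate changes by -2 each step: at step 8 it is -7.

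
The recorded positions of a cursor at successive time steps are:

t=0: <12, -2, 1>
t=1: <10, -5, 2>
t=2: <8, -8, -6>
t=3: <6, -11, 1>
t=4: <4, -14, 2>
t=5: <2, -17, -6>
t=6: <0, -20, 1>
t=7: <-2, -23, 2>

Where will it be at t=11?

The first coordinate changes by -2 each step, so at step 11 it is 12 + 11·(-2) = -10.
The second coordinate changes by -3 each step, so at step 11 it is -2 + 11·(-3) = -35.
The third coordinate repeats the cycle [1, 2, -6] with period 3; step 11 mod 3 = 2, giving -6.

<-10, -35, -6>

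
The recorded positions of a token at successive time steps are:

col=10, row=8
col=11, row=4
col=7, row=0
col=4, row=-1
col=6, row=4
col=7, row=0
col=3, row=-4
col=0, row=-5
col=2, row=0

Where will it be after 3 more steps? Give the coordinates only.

The moves between consecutive positions are (+1, -4), (-4, -4), (-3, -1), (+2, +5), (+1, -4), (-4, -4), (-3, -1), (+2, +5); they repeat the 4-cycle [(+1, -4), (-4, -4), (-3, -1), (+2, +5)].
step 9: apply (+1, -4) → col=3, row=-4
step 10: apply (-4, -4) → col=-1, row=-8
step 11: apply (-3, -1) → col=-4, row=-9

col=-4, row=-9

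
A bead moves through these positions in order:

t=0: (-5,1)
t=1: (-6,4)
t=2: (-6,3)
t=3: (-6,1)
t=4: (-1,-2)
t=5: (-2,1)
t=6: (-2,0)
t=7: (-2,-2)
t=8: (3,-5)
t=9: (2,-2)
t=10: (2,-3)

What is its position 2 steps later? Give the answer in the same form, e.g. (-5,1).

(7,-8)

Step-to-step displacements: (-1,+3), (+0,-1), (+0,-2), (+5,-3), (-1,+3), (+0,-1), (+0,-2), (+5,-3), (-1,+3), (+0,-1) — a repeating cycle of length 4.
step 11: apply (+0,-2) → (2,-5)
step 12: apply (+5,-3) → (7,-8)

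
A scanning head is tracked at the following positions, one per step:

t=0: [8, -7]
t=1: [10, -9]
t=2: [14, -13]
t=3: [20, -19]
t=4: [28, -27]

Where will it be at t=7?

[64, -63]

Taking differences between consecutive positions: [+2, -2], [+4, -4], [+6, -6], [+8, -8]. These grow by [+2, -2] each step.
step 5: [28, -27] + [+10, -10] → [38, -37]
step 6: [38, -37] + [+12, -12] → [50, -49]
step 7: [50, -49] + [+14, -14] → [64, -63]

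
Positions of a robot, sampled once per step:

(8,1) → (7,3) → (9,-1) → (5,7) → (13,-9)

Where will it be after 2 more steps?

(29,-41)

Step-to-step displacements: (-1,+2), (+2,-4), (-4,+8), (+8,-16); each is -2× the previous.
step 5: (13,-9) + (-16,+32) → (-3,23)
step 6: (-3,23) + (+32,-64) → (29,-41)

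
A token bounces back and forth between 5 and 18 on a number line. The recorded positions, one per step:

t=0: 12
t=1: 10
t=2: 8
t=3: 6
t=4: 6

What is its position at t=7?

12

The value travels 2 per step and bounces off the walls at 5 and 18.
  step 5: 6 → 8
  step 6: 8 → 10
  step 7: 10 → 12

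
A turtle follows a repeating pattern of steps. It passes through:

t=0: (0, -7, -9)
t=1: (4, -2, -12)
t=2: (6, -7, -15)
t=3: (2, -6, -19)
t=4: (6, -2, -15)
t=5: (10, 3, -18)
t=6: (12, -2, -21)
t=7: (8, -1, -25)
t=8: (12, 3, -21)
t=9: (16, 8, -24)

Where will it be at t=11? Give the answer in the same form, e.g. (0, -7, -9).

(14, 4, -31)

The moves between consecutive positions are (+4, +5, -3), (+2, -5, -3), (-4, +1, -4), (+4, +4, +4), (+4, +5, -3), (+2, -5, -3), (-4, +1, -4), (+4, +4, +4), (+4, +5, -3); they repeat the 4-cycle [(+4, +5, -3), (+2, -5, -3), (-4, +1, -4), (+4, +4, +4)].
step 10: apply (+2, -5, -3) → (18, 3, -27)
step 11: apply (-4, +1, -4) → (14, 4, -31)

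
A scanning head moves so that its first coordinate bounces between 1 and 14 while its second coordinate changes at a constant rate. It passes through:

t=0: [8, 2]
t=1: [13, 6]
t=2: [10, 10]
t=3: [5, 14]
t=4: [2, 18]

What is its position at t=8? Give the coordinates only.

[6, 34]

The first coordinate travels 5 per step and bounces off the walls at 1 and 14.
  step 5: 2 → 7
  step 6: 7 → 12
  step 7: 12 → 11
  step 8: 11 → 6
The second coordinate changes by +4 each step: at step 8 it is 34.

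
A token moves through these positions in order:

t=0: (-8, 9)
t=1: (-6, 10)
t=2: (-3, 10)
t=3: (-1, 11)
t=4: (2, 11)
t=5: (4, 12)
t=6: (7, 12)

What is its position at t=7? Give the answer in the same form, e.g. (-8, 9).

Differencing gives (+2, +1), (+3, +0), (+2, +1), (+3, +0), (+2, +1), (+3, +0). This is the pattern (+2, +1), (+3, +0) repeated.
step 7: apply (+2, +1) → (9, 13)

(9, 13)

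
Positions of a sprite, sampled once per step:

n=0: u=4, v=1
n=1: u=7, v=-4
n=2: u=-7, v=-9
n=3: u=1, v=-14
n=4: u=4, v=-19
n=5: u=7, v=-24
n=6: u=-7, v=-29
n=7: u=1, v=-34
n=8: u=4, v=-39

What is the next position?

U: cycles through 4, 7, -7, 1 every 4 steps. Step 9 lands at position 1 of the cycle → 7.
V: linear, -5 per step → -44 at step 9.

u=7, v=-44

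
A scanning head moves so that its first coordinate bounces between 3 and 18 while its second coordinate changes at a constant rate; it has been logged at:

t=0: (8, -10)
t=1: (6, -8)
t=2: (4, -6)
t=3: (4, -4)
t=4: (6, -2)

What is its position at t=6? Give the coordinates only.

The first coordinate travels 2 per step and bounces off the walls at 3 and 18.
  step 5: 6 → 8
  step 6: 8 → 10
The second coordinate changes by +2 each step: at step 6 it is 2.

(10, 2)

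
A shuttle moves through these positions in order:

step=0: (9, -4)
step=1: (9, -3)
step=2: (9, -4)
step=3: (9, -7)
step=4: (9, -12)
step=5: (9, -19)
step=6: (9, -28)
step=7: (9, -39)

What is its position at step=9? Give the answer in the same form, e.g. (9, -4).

(9, -67)

Taking differences between consecutive positions: (+0, +1), (+0, -1), (+0, -3), (+0, -5), (+0, -7), (+0, -9), (+0, -11). These grow by (+0, -2) each step.
step 8: (9, -39) + (+0, -13) → (9, -52)
step 9: (9, -52) + (+0, -15) → (9, -67)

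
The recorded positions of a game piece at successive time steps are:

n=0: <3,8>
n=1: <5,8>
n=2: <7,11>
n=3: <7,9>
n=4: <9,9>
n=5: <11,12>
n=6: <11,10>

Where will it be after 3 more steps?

<15,11>

Differencing gives <+2,+0>, <+2,+3>, <+0,-2>, <+2,+0>, <+2,+3>, <+0,-2>. This is the pattern <+2,+0>, <+2,+3>, <+0,-2> repeated.
step 7: apply <+2,+0> → <13,10>
step 8: apply <+2,+3> → <15,13>
step 9: apply <+0,-2> → <15,11>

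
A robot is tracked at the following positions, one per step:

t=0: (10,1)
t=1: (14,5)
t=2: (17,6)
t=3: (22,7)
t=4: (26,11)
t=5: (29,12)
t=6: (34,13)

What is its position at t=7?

Differencing gives (+4,+4), (+3,+1), (+5,+1), (+4,+4), (+3,+1), (+5,+1). This is the pattern (+4,+4), (+3,+1), (+5,+1) repeated.
step 7: apply (+4,+4) → (38,17)

(38,17)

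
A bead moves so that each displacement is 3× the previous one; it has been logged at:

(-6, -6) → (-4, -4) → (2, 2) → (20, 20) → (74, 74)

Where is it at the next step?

(236, 236)

Consecutive displacements (+2, +2), (+6, +6), (+18, +18), (+54, +54) scale by a factor of 3 each step.
step 5: (74, 74) + (+162, +162) → (236, 236)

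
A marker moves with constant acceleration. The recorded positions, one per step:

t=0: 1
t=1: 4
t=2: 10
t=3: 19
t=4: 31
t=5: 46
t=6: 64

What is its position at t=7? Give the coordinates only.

85

Taking differences between consecutive positions: +3, +6, +9, +12, +15, +18. These grow by +3 each step.
step 7: 64 + 21 → 85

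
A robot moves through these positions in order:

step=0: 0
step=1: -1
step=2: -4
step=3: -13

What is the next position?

-40

Step-to-step displacements: -1, -3, -9; each is 3× the previous.
step 4: -13 − 27 → -40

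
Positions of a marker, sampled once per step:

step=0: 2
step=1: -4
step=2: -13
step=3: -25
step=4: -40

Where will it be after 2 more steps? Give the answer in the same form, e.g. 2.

-79

First differences are -6, -9, -12, -15; their common second difference is -3 (constant acceleration).
step 5: -40 − 18 → -58
step 6: -58 − 21 → -79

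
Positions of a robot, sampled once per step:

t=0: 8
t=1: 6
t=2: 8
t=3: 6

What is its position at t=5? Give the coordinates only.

The jumps are -2, +2, -2 — a geometric progression with ratio -1.
step 4: 6 + 2 → 8
step 5: 8 − 2 → 6

6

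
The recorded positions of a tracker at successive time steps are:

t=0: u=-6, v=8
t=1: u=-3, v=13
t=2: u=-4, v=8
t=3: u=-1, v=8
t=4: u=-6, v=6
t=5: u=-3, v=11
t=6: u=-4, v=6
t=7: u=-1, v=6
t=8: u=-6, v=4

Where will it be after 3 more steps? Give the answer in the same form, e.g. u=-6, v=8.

Differencing gives (+3, +5), (-1, -5), (+3, +0), (-5, -2), (+3, +5), (-1, -5), (+3, +0), (-5, -2). This is the pattern (+3, +5), (-1, -5), (+3, +0), (-5, -2) repeated.
step 9: apply (+3, +5) → u=-3, v=9
step 10: apply (-1, -5) → u=-4, v=4
step 11: apply (+3, +0) → u=-1, v=4

u=-1, v=4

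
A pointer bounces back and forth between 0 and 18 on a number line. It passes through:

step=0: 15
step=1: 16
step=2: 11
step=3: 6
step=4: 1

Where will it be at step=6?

9

The value reflects between 0 and 18, moving 5 per step.
  step 5: 1 → 4
  step 6: 4 → 9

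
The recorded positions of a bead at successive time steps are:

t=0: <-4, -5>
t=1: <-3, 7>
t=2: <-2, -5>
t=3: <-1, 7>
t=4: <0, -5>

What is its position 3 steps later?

<3, 7>

The first coordinate changes by +1 each step, so at step 7 it is -4 + 7·(1) = 3.
The second coordinate repeats the cycle [-5, 7] with period 2; step 7 mod 2 = 1, giving 7.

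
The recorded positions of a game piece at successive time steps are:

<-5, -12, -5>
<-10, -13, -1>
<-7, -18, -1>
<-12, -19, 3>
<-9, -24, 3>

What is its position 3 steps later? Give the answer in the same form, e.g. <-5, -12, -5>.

<-16, -31, 11>

Step-to-step displacements: <-5, -1, +4>, <+3, -5, +0>, <-5, -1, +4>, <+3, -5, +0> — a repeating cycle of length 2.
step 5: apply <-5, -1, +4> → <-14, -25, 7>
step 6: apply <+3, -5, +0> → <-11, -30, 7>
step 7: apply <-5, -1, +4> → <-16, -31, 11>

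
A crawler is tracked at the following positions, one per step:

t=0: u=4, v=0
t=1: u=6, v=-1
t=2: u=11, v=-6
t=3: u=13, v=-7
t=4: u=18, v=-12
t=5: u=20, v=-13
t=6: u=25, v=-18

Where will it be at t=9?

u=34, v=-25

Differencing gives (+2,-1), (+5,-5), (+2,-1), (+5,-5), (+2,-1), (+5,-5). This is the pattern (+2,-1), (+5,-5) repeated.
step 7: apply (+2,-1) → u=27, v=-19
step 8: apply (+5,-5) → u=32, v=-24
step 9: apply (+2,-1) → u=34, v=-25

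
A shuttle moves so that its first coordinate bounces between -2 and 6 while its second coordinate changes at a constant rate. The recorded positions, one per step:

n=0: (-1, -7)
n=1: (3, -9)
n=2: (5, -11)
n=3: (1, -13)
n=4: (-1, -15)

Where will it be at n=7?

(1, -21)

The first coordinate reflects between -2 and 6, moving 4 per step.
  step 5: -1 → 3
  step 6: 3 → 5
  step 7: 5 → 1
The second coordinate changes by -2 each step: at step 7 it is -21.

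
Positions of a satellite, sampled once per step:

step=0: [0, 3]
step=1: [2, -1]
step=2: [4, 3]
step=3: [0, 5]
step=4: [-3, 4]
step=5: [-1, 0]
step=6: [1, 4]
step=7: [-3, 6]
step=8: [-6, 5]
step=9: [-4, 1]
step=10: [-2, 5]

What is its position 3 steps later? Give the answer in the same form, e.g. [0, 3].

Step-to-step displacements: [+2, -4], [+2, +4], [-4, +2], [-3, -1], [+2, -4], [+2, +4], [-4, +2], [-3, -1], [+2, -4], [+2, +4] — a repeating cycle of length 4.
step 11: apply [-4, +2] → [-6, 7]
step 12: apply [-3, -1] → [-9, 6]
step 13: apply [+2, -4] → [-7, 2]

[-7, 2]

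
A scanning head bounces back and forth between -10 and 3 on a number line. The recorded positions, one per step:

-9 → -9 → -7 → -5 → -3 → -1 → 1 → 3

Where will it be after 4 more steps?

The value reflects between -10 and 3, moving 2 per step.
  step 8: 3 → 1
  step 9: 1 → -1
  step 10: -1 → -3
  step 11: -3 → -5

-5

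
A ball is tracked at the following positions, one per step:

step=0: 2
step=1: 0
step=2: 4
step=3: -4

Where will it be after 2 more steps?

-20

Step-to-step displacements: -2, +4, -8; each is -2× the previous.
step 4: -4 + 16 → 12
step 5: 12 − 32 → -20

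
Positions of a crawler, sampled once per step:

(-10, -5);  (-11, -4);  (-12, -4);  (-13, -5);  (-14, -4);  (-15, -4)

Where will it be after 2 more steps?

The first coordinate changes by -1 each step, so at step 7 it is -10 + 7·(-1) = -17.
The second coordinate repeats the cycle [-5, -4, -4] with period 3; step 7 mod 3 = 1, giving -4.

(-17, -4)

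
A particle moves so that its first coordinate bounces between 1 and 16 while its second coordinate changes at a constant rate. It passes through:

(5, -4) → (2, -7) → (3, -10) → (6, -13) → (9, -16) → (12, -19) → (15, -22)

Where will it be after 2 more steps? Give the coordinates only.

(11, -28)

The first coordinate travels 3 per step and bounces off the walls at 1 and 16.
  step 7: 15 → 14
  step 8: 14 → 11
The second coordinate changes by -3 each step: at step 8 it is -28.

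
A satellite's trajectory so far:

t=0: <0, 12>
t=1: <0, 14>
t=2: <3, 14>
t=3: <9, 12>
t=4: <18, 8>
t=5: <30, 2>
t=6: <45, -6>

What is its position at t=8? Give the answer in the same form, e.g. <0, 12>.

<84, -28>

Successive displacements: <+0, +2>, <+3, +0>, <+6, -2>, <+9, -4>, <+12, -6>, <+15, -8> — each changes by <+3, -2>.
step 7: <45, -6> + <+18, -10> → <63, -16>
step 8: <63, -16> + <+21, -12> → <84, -28>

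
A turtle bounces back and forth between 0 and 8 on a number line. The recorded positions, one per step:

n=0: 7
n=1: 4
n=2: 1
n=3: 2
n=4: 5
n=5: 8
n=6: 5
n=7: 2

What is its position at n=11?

6

The value reflects between 0 and 8, moving 3 per step.
  step 8: 2 → 1
  step 9: 1 → 4
  step 10: 4 → 7
  step 11: 7 → 6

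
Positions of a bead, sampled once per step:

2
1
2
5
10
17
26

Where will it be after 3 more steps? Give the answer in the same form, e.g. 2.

Successive displacements: -1, +1, +3, +5, +7, +9 — each changes by +2.
step 7: 26 + 11 → 37
step 8: 37 + 13 → 50
step 9: 50 + 15 → 65

65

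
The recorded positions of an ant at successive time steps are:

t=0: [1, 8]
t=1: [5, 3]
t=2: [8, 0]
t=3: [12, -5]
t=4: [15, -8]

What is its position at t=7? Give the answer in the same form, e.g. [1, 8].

[26, -21]

The moves between consecutive positions are [+4, -5], [+3, -3], [+4, -5], [+3, -3]; they repeat the 2-cycle [[+4, -5], [+3, -3]].
step 5: apply [+4, -5] → [19, -13]
step 6: apply [+3, -3] → [22, -16]
step 7: apply [+4, -5] → [26, -21]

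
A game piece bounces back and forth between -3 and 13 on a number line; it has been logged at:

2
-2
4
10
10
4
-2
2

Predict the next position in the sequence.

8

The value reflects between -3 and 13, moving 6 per step.
  step 8: 2 → 8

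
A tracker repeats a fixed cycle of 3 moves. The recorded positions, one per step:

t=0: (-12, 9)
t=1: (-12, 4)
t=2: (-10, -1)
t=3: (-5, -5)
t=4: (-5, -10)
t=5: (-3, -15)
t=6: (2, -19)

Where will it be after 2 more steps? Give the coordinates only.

Differencing gives (+0, -5), (+2, -5), (+5, -4), (+0, -5), (+2, -5), (+5, -4). This is the pattern (+0, -5), (+2, -5), (+5, -4) repeated.
step 7: apply (+0, -5) → (2, -24)
step 8: apply (+2, -5) → (4, -29)

(4, -29)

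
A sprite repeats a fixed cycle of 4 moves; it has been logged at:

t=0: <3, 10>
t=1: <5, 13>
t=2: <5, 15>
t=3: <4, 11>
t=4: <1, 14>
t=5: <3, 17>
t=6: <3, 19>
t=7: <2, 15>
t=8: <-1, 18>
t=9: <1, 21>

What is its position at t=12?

The moves between consecutive positions are <+2, +3>, <+0, +2>, <-1, -4>, <-3, +3>, <+2, +3>, <+0, +2>, <-1, -4>, <-3, +3>, <+2, +3>; they repeat the 4-cycle [<+2, +3>, <+0, +2>, <-1, -4>, <-3, +3>].
step 10: apply <+0, +2> → <1, 23>
step 11: apply <-1, -4> → <0, 19>
step 12: apply <-3, +3> → <-3, 22>

<-3, 22>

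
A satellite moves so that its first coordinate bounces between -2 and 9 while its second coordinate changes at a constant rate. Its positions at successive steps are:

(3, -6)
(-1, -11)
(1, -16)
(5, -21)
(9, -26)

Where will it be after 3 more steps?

(-1, -41)

The first coordinate travels 4 per step and bounces off the walls at -2 and 9.
  step 5: 9 → 5
  step 6: 5 → 1
  step 7: 1 → -1
The second coordinate changes by -5 each step: at step 7 it is -41.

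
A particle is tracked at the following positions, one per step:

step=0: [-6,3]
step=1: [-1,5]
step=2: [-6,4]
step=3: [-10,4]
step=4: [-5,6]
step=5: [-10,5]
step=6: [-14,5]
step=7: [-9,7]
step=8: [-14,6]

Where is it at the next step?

[-18,6]

Step-to-step displacements: [+5,+2], [-5,-1], [-4,+0], [+5,+2], [-5,-1], [-4,+0], [+5,+2], [-5,-1] — a repeating cycle of length 3.
step 9: apply [-4,+0] → [-18,6]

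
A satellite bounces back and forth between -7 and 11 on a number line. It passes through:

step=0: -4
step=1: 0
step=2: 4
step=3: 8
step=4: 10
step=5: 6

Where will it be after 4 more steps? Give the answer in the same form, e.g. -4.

-4

The value travels 4 per step and bounces off the walls at -7 and 11.
  step 6: 6 → 2
  step 7: 2 → -2
  step 8: -2 → -6
  step 9: -6 → -4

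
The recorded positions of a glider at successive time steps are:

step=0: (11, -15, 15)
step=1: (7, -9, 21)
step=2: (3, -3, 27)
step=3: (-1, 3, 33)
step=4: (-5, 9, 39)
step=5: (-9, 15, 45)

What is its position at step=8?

(-21, 33, 63)

Constant displacement of (-4, +6, +6) per step.
step 6: (-9, 15, 45) + (-4, +6, +6) → (-13, 21, 51)
step 7: (-13, 21, 51) + (-4, +6, +6) → (-17, 27, 57)
step 8: (-17, 27, 57) + (-4, +6, +6) → (-21, 33, 63)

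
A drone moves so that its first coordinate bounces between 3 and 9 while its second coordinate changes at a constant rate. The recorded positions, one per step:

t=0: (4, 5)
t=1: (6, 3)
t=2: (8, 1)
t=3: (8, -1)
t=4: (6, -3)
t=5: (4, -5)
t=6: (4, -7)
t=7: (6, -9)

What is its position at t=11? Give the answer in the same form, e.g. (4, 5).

(4, -17)

The first coordinate travels 2 per step and bounces off the walls at 3 and 9.
  step 8: 6 → 8
  step 9: 8 → 8
  step 10: 8 → 6
  step 11: 6 → 4
The second coordinate changes by -2 each step: at step 11 it is -17.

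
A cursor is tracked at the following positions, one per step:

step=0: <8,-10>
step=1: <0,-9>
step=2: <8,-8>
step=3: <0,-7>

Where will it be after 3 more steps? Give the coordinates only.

The first coordinate repeats the cycle [8, 0] with period 2; step 6 mod 2 = 0, giving 8.
The second coordinate changes by +1 each step, so at step 6 it is -10 + 6·(1) = -4.

<8,-4>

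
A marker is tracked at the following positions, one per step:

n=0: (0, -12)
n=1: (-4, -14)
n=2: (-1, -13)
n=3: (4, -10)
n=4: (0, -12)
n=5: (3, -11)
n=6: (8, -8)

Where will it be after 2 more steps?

(7, -9)

The moves between consecutive positions are (-4, -2), (+3, +1), (+5, +3), (-4, -2), (+3, +1), (+5, +3); they repeat the 3-cycle [(-4, -2), (+3, +1), (+5, +3)].
step 7: apply (-4, -2) → (4, -10)
step 8: apply (+3, +1) → (7, -9)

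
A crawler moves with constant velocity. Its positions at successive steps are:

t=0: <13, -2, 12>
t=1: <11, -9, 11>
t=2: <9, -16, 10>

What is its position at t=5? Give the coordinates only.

Each step adds <-2, -7, -1> to the position.
step 3: <9, -16, 10> + <-2, -7, -1> → <7, -23, 9>
step 4: <7, -23, 9> + <-2, -7, -1> → <5, -30, 8>
step 5: <5, -30, 8> + <-2, -7, -1> → <3, -37, 7>

<3, -37, 7>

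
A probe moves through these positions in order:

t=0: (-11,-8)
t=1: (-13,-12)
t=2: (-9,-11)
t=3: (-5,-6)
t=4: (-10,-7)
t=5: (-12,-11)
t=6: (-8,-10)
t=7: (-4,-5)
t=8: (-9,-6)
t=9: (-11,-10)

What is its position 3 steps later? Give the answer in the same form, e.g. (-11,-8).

The moves between consecutive positions are (-2,-4), (+4,+1), (+4,+5), (-5,-1), (-2,-4), (+4,+1), (+4,+5), (-5,-1), (-2,-4); they repeat the 4-cycle [(-2,-4), (+4,+1), (+4,+5), (-5,-1)].
step 10: apply (+4,+1) → (-7,-9)
step 11: apply (+4,+5) → (-3,-4)
step 12: apply (-5,-1) → (-8,-5)

(-8,-5)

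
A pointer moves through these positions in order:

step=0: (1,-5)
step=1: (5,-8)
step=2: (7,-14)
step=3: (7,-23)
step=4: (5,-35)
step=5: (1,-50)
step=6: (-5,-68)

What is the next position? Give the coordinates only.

Taking differences between consecutive positions: (+4,-3), (+2,-6), (+0,-9), (-2,-12), (-4,-15), (-6,-18). These grow by (-2,-3) each step.
step 7: (-5,-68) + (-8,-21) → (-13,-89)

(-13,-89)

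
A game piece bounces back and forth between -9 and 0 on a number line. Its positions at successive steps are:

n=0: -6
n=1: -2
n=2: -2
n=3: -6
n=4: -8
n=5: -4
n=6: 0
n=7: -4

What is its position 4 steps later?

The value travels 4 per step and bounces off the walls at -9 and 0.
  step 8: -4 → -8
  step 9: -8 → -6
  step 10: -6 → -2
  step 11: -2 → -2

-2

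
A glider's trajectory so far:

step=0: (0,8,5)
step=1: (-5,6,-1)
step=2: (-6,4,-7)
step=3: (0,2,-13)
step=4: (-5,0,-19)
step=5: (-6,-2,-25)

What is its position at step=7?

(-5,-6,-37)

The first coordinate repeats the cycle [0, -5, -6] with period 3; step 7 mod 3 = 1, giving -5.
The second coordinate changes by -2 each step, so at step 7 it is 8 + 7·(-2) = -6.
The third coordinate changes by -6 each step, so at step 7 it is 5 + 7·(-6) = -37.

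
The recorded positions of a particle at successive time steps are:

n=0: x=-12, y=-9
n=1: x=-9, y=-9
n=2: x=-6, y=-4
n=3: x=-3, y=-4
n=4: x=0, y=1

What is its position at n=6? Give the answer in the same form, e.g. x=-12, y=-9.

x=6, y=6

Step-to-step displacements: (+3, +0), (+3, +5), (+3, +0), (+3, +5) — a repeating cycle of length 2.
step 5: apply (+3, +0) → x=3, y=1
step 6: apply (+3, +5) → x=6, y=6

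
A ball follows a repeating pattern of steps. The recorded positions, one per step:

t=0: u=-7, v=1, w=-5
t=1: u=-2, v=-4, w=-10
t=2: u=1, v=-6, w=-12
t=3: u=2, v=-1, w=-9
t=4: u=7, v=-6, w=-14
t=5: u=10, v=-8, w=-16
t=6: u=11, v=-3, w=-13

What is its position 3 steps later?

The moves between consecutive positions are (+5,-5,-5), (+3,-2,-2), (+1,+5,+3), (+5,-5,-5), (+3,-2,-2), (+1,+5,+3); they repeat the 3-cycle [(+5,-5,-5), (+3,-2,-2), (+1,+5,+3)].
step 7: apply (+5,-5,-5) → u=16, v=-8, w=-18
step 8: apply (+3,-2,-2) → u=19, v=-10, w=-20
step 9: apply (+1,+5,+3) → u=20, v=-5, w=-17

u=20, v=-5, w=-17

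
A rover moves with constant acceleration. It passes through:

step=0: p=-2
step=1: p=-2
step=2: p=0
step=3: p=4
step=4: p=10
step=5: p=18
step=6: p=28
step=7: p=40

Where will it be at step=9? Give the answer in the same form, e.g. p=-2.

p=70

First differences are +0, +2, +4, +6, +8, +10, +12; their common second difference is +2 (constant acceleration).
step 8: 40 + 14 → p=54
step 9: 54 + 16 → p=70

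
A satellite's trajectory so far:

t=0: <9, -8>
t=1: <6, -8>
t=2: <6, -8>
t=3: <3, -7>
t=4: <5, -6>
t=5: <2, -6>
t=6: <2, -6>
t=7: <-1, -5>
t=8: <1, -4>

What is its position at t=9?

<-2, -4>

Step-to-step displacements: <-3, +0>, <+0, +0>, <-3, +1>, <+2, +1>, <-3, +0>, <+0, +0>, <-3, +1>, <+2, +1> — a repeating cycle of length 4.
step 9: apply <-3, +0> → <-2, -4>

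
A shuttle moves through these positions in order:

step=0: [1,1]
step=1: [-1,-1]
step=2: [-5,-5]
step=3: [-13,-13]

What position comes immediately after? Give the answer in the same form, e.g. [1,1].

[-29,-29]

The jumps are [-2,-2], [-4,-4], [-8,-8] — a geometric progression with ratio 2.
step 4: [-13,-13] + [-16,-16] → [-29,-29]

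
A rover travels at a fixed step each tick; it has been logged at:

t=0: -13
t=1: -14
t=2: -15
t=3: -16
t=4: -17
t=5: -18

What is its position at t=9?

-22

The position changes by -1 every step.
step 6: -18 − 1 → -19
step 7: -19 − 1 → -20
step 8: -20 − 1 → -21
step 9: -21 − 1 → -22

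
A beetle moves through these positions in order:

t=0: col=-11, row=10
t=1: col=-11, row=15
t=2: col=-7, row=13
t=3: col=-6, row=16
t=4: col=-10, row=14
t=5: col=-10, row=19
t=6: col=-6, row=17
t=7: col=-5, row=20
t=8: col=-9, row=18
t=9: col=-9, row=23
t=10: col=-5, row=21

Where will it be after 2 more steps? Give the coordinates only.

Step-to-step displacements: (+0,+5), (+4,-2), (+1,+3), (-4,-2), (+0,+5), (+4,-2), (+1,+3), (-4,-2), (+0,+5), (+4,-2) — a repeating cycle of length 4.
step 11: apply (+1,+3) → col=-4, row=24
step 12: apply (-4,-2) → col=-8, row=22

col=-8, row=22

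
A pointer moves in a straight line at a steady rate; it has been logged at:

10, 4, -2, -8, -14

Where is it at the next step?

Each step adds -6 to the position.
step 5: -14 − 6 → -20

-20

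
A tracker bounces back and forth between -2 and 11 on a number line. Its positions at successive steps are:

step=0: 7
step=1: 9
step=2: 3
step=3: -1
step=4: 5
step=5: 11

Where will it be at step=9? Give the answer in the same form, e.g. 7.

The value travels 6 per step and bounces off the walls at -2 and 11.
  step 6: 11 → 5
  step 7: 5 → -1
  step 8: -1 → 3
  step 9: 3 → 9

9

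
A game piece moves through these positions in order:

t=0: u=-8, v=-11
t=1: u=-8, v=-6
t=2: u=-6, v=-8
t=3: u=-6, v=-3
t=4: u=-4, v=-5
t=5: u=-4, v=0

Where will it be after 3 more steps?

u=0, v=1

The moves between consecutive positions are (+0, +5), (+2, -2), (+0, +5), (+2, -2), (+0, +5); they repeat the 2-cycle [(+0, +5), (+2, -2)].
step 6: apply (+2, -2) → u=-2, v=-2
step 7: apply (+0, +5) → u=-2, v=3
step 8: apply (+2, -2) → u=0, v=1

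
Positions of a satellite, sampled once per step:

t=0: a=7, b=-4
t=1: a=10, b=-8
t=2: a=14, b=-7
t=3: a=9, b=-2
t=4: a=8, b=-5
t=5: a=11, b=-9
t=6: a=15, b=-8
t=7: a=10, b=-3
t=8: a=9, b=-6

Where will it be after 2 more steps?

a=16, b=-9

Differencing gives (+3, -4), (+4, +1), (-5, +5), (-1, -3), (+3, -4), (+4, +1), (-5, +5), (-1, -3). This is the pattern (+3, -4), (+4, +1), (-5, +5), (-1, -3) repeated.
step 9: apply (+3, -4) → a=12, b=-10
step 10: apply (+4, +1) → a=16, b=-9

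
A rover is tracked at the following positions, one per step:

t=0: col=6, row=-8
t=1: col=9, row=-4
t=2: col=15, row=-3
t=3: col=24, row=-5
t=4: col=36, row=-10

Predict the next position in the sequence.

First differences are (+3, +4), (+6, +1), (+9, -2), (+12, -5); their common second difference is (+3, -3) (constant acceleration).
step 5: col=36, row=-10 + (+15, -8) → col=51, row=-18

col=51, row=-18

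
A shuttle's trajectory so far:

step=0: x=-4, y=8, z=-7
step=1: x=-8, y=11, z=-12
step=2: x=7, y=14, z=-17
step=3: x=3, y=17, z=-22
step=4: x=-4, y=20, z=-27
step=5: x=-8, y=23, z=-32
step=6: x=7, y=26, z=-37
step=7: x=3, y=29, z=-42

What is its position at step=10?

The x coordinate repeats the cycle [-4, -8, 7, 3] with period 4; step 10 mod 4 = 2, giving 7.
The y coordinate changes by +3 each step, so at step 10 it is 8 + 10·(3) = 38.
The z coordinate changes by -5 each step, so at step 10 it is -7 + 10·(-5) = -57.

x=7, y=38, z=-57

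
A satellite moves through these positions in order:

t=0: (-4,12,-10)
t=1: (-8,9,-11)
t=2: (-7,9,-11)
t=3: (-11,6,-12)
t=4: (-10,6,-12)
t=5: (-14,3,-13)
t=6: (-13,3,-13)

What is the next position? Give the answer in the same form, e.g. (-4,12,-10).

The moves between consecutive positions are (-4,-3,-1), (+1,+0,+0), (-4,-3,-1), (+1,+0,+0), (-4,-3,-1), (+1,+0,+0); they repeat the 2-cycle [(-4,-3,-1), (+1,+0,+0)].
step 7: apply (-4,-3,-1) → (-17,0,-14)

(-17,0,-14)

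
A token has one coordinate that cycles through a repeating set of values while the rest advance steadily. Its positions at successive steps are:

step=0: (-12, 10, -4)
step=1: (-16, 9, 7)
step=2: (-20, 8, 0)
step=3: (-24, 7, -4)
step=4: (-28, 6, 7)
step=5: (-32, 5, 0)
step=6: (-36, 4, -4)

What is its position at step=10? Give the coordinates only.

First: linear, -4 per step → -52 at step 10.
Second: linear, -1 per step → 0 at step 10.
Third: cycles through -4, 7, 0 every 3 steps. Step 10 lands at position 1 of the cycle → 7.

(-52, 0, 7)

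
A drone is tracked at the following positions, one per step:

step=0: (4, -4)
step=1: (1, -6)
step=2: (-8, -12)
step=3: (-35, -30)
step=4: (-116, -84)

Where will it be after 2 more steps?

(-1088, -732)

Consecutive displacements (-3, -2), (-9, -6), (-27, -18), (-81, -54) scale by a factor of 3 each step.
step 5: (-116, -84) + (-243, -162) → (-359, -246)
step 6: (-359, -246) + (-729, -486) → (-1088, -732)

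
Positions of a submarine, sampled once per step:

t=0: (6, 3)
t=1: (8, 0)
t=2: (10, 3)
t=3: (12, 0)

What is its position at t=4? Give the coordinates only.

The first coordinate changes by +2 each step, so at step 4 it is 6 + 4·(2) = 14.
The second coordinate repeats the cycle [3, 0] with period 2; step 4 mod 2 = 0, giving 3.

(14, 3)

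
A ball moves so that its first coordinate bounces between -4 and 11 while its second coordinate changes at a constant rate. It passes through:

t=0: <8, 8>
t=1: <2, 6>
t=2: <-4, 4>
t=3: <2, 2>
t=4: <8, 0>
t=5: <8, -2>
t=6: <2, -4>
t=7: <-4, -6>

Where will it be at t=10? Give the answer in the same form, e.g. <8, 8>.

<8, -12>

The first coordinate reflects between -4 and 11, moving 6 per step.
  step 8: -4 → 2
  step 9: 2 → 8
  step 10: 8 → 8
The second coordinate changes by -2 each step: at step 10 it is -12.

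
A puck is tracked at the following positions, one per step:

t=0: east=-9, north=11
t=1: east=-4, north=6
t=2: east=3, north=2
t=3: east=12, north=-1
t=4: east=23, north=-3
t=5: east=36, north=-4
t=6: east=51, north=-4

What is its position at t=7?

Taking differences between consecutive positions: (+5,-5), (+7,-4), (+9,-3), (+11,-2), (+13,-1), (+15,+0). These grow by (+2,+1) each step.
step 7: east=51, north=-4 + (+17,+1) → east=68, north=-3

east=68, north=-3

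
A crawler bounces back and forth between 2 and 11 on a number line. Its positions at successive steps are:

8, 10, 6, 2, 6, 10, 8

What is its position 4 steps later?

10

The value travels 4 per step and bounces off the walls at 2 and 11.
  step 7: 8 → 4
  step 8: 4 → 4
  step 9: 4 → 8
  step 10: 8 → 10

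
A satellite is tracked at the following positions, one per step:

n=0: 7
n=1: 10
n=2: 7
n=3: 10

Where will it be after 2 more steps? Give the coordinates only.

10

The jumps are +3, -3, +3 — a geometric progression with ratio -1.
step 4: 10 − 3 → 7
step 5: 7 + 3 → 10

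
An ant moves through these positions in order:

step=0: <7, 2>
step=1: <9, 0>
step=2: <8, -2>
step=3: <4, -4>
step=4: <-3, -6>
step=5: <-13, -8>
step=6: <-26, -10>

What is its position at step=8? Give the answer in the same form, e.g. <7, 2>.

Successive displacements: <+2, -2>, <-1, -2>, <-4, -2>, <-7, -2>, <-10, -2>, <-13, -2> — each changes by <-3, +0>.
step 7: <-26, -10> + <-16, -2> → <-42, -12>
step 8: <-42, -12> + <-19, -2> → <-61, -14>

<-61, -14>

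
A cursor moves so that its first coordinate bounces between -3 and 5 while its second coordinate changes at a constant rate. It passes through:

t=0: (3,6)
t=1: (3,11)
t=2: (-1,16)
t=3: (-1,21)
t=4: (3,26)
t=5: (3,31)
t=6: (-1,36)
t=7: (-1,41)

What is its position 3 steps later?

The first coordinate reflects between -3 and 5, moving 4 per step.
  step 8: -1 → 3
  step 9: 3 → 3
  step 10: 3 → -1
The second coordinate changes by +5 each step: at step 10 it is 56.

(-1,56)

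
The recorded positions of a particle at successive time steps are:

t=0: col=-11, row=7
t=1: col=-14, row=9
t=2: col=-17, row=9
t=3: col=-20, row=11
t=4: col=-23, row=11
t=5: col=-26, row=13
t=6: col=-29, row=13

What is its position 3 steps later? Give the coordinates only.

col=-38, row=17

Differencing gives (-3,+2), (-3,+0), (-3,+2), (-3,+0), (-3,+2), (-3,+0). This is the pattern (-3,+2), (-3,+0) repeated.
step 7: apply (-3,+2) → col=-32, row=15
step 8: apply (-3,+0) → col=-35, row=15
step 9: apply (-3,+2) → col=-38, row=17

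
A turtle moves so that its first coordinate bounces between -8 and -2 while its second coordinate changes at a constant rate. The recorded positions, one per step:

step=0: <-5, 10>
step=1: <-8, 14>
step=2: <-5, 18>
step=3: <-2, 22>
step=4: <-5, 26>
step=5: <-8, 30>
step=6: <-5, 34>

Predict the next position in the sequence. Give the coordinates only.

The first coordinate reflects between -8 and -2, moving 3 per step.
  step 7: -5 → -2
The second coordinate changes by +4 each step: at step 7 it is 38.

<-2, 38>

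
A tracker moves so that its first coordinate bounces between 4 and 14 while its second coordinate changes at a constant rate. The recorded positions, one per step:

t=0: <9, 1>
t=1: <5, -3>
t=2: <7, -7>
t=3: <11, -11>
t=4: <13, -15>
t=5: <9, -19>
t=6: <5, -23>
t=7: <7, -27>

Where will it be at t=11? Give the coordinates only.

<5, -43>

The first coordinate travels 4 per step and bounces off the walls at 4 and 14.
  step 8: 7 → 11
  step 9: 11 → 13
  step 10: 13 → 9
  step 11: 9 → 5
The second coordinate changes by -4 each step: at step 11 it is -43.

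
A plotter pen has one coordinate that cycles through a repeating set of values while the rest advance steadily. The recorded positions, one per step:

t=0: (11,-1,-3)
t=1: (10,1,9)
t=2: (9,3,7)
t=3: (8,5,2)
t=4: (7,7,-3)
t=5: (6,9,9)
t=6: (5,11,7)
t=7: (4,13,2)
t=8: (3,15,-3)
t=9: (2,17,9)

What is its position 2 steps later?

(0,21,2)

The first coordinate changes by -1 each step, so at step 11 it is 11 + 11·(-1) = 0.
The second coordinate changes by +2 each step, so at step 11 it is -1 + 11·(2) = 21.
The third coordinate repeats the cycle [-3, 9, 7, 2] with period 4; step 11 mod 4 = 3, giving 2.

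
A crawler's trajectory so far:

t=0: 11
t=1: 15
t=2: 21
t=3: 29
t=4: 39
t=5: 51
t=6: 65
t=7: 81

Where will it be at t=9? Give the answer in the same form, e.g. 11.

First differences are +4, +6, +8, +10, +12, +14, +16; their common second difference is +2 (constant acceleration).
step 8: 81 + 18 → 99
step 9: 99 + 20 → 119

119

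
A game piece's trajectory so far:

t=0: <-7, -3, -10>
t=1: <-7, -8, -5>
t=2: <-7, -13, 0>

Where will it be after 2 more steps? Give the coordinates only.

<-7, -23, 10>

Constant displacement of <+0, -5, +5> per step.
step 3: <-7, -13, 0> + <+0, -5, +5> → <-7, -18, 5>
step 4: <-7, -18, 5> + <+0, -5, +5> → <-7, -23, 10>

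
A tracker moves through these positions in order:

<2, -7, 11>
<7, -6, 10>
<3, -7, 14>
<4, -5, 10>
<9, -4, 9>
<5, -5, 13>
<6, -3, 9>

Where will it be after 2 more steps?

<7, -3, 12>

The moves between consecutive positions are <+5, +1, -1>, <-4, -1, +4>, <+1, +2, -4>, <+5, +1, -1>, <-4, -1, +4>, <+1, +2, -4>; they repeat the 3-cycle [<+5, +1, -1>, <-4, -1, +4>, <+1, +2, -4>].
step 7: apply <+5, +1, -1> → <11, -2, 8>
step 8: apply <-4, -1, +4> → <7, -3, 12>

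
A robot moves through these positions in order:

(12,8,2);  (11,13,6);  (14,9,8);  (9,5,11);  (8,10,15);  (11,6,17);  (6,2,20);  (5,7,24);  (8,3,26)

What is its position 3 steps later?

Differencing gives (-1,+5,+4), (+3,-4,+2), (-5,-4,+3), (-1,+5,+4), (+3,-4,+2), (-5,-4,+3), (-1,+5,+4), (+3,-4,+2). This is the pattern (-1,+5,+4), (+3,-4,+2), (-5,-4,+3) repeated.
step 9: apply (-5,-4,+3) → (3,-1,29)
step 10: apply (-1,+5,+4) → (2,4,33)
step 11: apply (+3,-4,+2) → (5,0,35)

(5,0,35)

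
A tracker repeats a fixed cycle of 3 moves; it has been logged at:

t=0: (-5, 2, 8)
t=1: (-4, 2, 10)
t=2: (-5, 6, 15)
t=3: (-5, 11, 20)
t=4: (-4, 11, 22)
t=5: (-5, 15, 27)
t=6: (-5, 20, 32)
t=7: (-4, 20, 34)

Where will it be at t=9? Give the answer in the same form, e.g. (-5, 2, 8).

Step-to-step displacements: (+1, +0, +2), (-1, +4, +5), (+0, +5, +5), (+1, +0, +2), (-1, +4, +5), (+0, +5, +5), (+1, +0, +2) — a repeating cycle of length 3.
step 8: apply (-1, +4, +5) → (-5, 24, 39)
step 9: apply (+0, +5, +5) → (-5, 29, 44)

(-5, 29, 44)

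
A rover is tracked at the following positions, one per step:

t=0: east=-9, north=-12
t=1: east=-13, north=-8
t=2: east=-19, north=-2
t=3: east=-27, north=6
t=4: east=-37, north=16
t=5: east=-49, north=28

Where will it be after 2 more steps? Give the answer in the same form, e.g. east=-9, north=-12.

Taking differences between consecutive positions: (-4, +4), (-6, +6), (-8, +8), (-10, +10), (-12, +12). These grow by (-2, +2) each step.
step 6: east=-49, north=28 + (-14, +14) → east=-63, north=42
step 7: east=-63, north=42 + (-16, +16) → east=-79, north=58

east=-79, north=58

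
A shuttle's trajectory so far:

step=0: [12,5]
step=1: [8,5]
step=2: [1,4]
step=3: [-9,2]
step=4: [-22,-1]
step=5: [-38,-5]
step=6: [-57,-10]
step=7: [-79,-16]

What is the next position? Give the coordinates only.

First differences are [-4,+0], [-7,-1], [-10,-2], [-13,-3], [-16,-4], [-19,-5], [-22,-6]; their common second difference is [-3,-1] (constant acceleration).
step 8: [-79,-16] + [-25,-7] → [-104,-23]

[-104,-23]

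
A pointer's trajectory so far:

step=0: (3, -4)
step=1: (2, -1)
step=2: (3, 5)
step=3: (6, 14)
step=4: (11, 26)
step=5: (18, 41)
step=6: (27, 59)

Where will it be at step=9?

Successive displacements: (-1, +3), (+1, +6), (+3, +9), (+5, +12), (+7, +15), (+9, +18) — each changes by (+2, +3).
step 7: (27, 59) + (+11, +21) → (38, 80)
step 8: (38, 80) + (+13, +24) → (51, 104)
step 9: (51, 104) + (+15, +27) → (66, 131)

(66, 131)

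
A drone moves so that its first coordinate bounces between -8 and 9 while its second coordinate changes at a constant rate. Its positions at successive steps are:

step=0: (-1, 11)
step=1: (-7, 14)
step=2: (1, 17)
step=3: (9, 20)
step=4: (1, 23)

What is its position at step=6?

(-1, 29)

The first coordinate travels 8 per step and bounces off the walls at -8 and 9.
  step 5: 1 → -7
  step 6: -7 → -1
The second coordinate changes by +3 each step: at step 6 it is 29.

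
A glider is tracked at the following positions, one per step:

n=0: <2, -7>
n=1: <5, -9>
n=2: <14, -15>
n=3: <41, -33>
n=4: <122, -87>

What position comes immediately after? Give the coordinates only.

The jumps are <+3, -2>, <+9, -6>, <+27, -18>, <+81, -54> — a geometric progression with ratio 3.
step 5: <122, -87> + <+243, -162> → <365, -249>

<365, -249>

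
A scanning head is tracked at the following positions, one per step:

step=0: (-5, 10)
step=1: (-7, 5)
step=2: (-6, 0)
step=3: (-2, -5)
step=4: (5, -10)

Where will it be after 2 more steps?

(28, -20)

Taking differences between consecutive positions: (-2, -5), (+1, -5), (+4, -5), (+7, -5). These grow by (+3, +0) each step.
step 5: (5, -10) + (+10, -5) → (15, -15)
step 6: (15, -15) + (+13, -5) → (28, -20)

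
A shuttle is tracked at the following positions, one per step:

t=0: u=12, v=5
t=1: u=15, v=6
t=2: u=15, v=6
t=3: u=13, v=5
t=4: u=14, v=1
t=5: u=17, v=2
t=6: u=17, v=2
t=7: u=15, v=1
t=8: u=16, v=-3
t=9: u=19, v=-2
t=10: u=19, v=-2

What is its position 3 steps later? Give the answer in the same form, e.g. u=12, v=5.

u=21, v=-6

Differencing gives (+3, +1), (+0, +0), (-2, -1), (+1, -4), (+3, +1), (+0, +0), (-2, -1), (+1, -4), (+3, +1), (+0, +0). This is the pattern (+3, +1), (+0, +0), (-2, -1), (+1, -4) repeated.
step 11: apply (-2, -1) → u=17, v=-3
step 12: apply (+1, -4) → u=18, v=-7
step 13: apply (+3, +1) → u=21, v=-6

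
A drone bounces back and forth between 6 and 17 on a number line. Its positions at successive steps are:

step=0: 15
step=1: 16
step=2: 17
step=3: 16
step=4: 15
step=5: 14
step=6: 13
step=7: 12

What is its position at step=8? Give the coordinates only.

11

The value reflects between 6 and 17, moving 1 per step.
  step 8: 12 → 11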